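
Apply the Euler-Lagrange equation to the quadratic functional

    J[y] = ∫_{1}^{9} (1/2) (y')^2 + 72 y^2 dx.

The Lagrangian is L = (1/2) (y')^2 + 72 y^2.
Compute ∂L/∂y = 144y, ∂L/∂y' = y'.
The Euler-Lagrange equation d/dx(∂L/∂y') − ∂L/∂y = 0 reduces to
    y'' − 144 y = 0.
Its general solution is
    y(x) = A e^(12x) + B e^(−12x),
with A, B fixed by the endpoint conditions.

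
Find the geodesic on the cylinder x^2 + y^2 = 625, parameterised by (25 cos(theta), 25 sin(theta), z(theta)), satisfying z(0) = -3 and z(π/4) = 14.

Parameterise the cylinder of radius R = 25 as
    r(θ) = (25 cos θ, 25 sin θ, z(θ)).
The arc-length element is
    ds = sqrt(625 + (dz/dθ)^2) dθ,
so the Lagrangian is L = sqrt(625 + z'^2).
L depends on z' only, not on z or θ, so ∂L/∂z = 0 and
    ∂L/∂z' = z' / sqrt(625 + z'^2).
The Euler-Lagrange equation gives
    d/dθ( z' / sqrt(625 + z'^2) ) = 0,
so z' is constant. Integrating once:
    z(θ) = a θ + b,
a helix on the cylinder (a straight line when the cylinder is unrolled). The constants a, b are determined by the endpoint conditions.
With endpoint conditions z(0) = -3 and z(π/4) = 14: from z(0) = b we get b = -3, and a·π/4 + -3 = 14 gives a = 68/π, so
    z(θ) = (68/π) θ − 3.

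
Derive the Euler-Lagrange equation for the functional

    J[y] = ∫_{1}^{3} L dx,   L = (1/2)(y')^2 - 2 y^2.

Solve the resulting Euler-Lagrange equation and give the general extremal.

The Lagrangian is L = (1/2)(y')^2 - 2 y^2.
∂L/∂y = -4y.
∂L/∂y' = y'.
The Euler-Lagrange equation d/dx(∂L/∂y') − ∂L/∂y = 0 becomes:
    y'' + 4 y = 0
General solution: y(x) = A sin(2x) + B cos(2x), where A and B are arbitrary constants fixed by the endpoint conditions.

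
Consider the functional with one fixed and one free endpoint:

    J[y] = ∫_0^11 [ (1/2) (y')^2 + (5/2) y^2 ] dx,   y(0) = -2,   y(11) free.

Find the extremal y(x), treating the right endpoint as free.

The Lagrangian L = (1/2) (y')^2 + (5/2) y^2 gives
    ∂L/∂y = 5 y,   ∂L/∂y' = y'.
Euler-Lagrange: y'' − 5 y = 0.
With k = sqrt(5), the general solution is
    y(x) = A cosh(sqrt(5) x) + B sinh(sqrt(5) x).
Fixed left endpoint y(0) = -2 ⇒ A = -2.
The right endpoint x = 11 is free, so the natural (transversality) condition is ∂L/∂y' |_{x=11} = 0, i.e. y'(11) = 0.
Compute y'(x) = A k sinh(k x) + B k cosh(k x), so
    y'(11) = A k sinh(k·11) + B k cosh(k·11) = 0
    ⇒ B = −A tanh(k·11) = 2 tanh(sqrt(5)·11).
Therefore the extremal is
    y(x) = −2 cosh(sqrt(5) x) + 2 tanh(sqrt(5)·11) sinh(sqrt(5) x).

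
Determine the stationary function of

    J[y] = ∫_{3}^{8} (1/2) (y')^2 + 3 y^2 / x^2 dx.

The Lagrangian is L = (1/2) (y')^2 + 3 y^2 / x^2.
Compute ∂L/∂y = 6y/x^2, ∂L/∂y' = y'.
The Euler-Lagrange equation d/dx(∂L/∂y') − ∂L/∂y = 0 reduces to
    y'' − 6/x^2 · y = 0  (x > 0).
Its general solution is
    y(x) = A x^3 + B x^(-2),
with A, B fixed by the endpoint conditions.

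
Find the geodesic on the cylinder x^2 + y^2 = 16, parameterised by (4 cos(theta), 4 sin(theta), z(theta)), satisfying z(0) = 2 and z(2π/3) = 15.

Parameterise the cylinder of radius R = 4 as
    r(θ) = (4 cos θ, 4 sin θ, z(θ)).
The arc-length element is
    ds = sqrt(16 + (dz/dθ)^2) dθ,
so the Lagrangian is L = sqrt(16 + z'^2).
L depends on z' only, not on z or θ, so ∂L/∂z = 0 and
    ∂L/∂z' = z' / sqrt(16 + z'^2).
The Euler-Lagrange equation gives
    d/dθ( z' / sqrt(16 + z'^2) ) = 0,
so z' is constant. Integrating once:
    z(θ) = a θ + b,
a helix on the cylinder (a straight line when the cylinder is unrolled). The constants a, b are determined by the endpoint conditions.
With endpoint conditions z(0) = 2 and z(2π/3) = 15: from z(0) = b we get b = 2, and a·2π/3 + 2 = 15 gives a = 39/(2π), so
    z(θ) = (39/(2π)) θ + 2.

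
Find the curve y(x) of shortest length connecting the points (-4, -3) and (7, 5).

Arc-length functional: J[y] = ∫ sqrt(1 + (y')^2) dx.
Lagrangian L = sqrt(1 + (y')^2) has no explicit y dependence, so ∂L/∂y = 0 and the Euler-Lagrange equation gives
    d/dx( y' / sqrt(1 + (y')^2) ) = 0  ⇒  y' / sqrt(1 + (y')^2) = const.
Hence y' is constant, so y(x) is affine.
Fitting the endpoints (-4, -3) and (7, 5):
    slope m = (5 − (-3)) / (7 − (-4)) = 8/11,
    intercept c = (-3) − m·(-4) = -1/11.
Extremal: y(x) = (8/11) x - 1/11.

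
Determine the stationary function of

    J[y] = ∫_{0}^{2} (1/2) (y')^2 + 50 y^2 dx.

The Lagrangian is L = (1/2) (y')^2 + 50 y^2.
Compute ∂L/∂y = 100y, ∂L/∂y' = y'.
The Euler-Lagrange equation d/dx(∂L/∂y') − ∂L/∂y = 0 reduces to
    y'' − 100 y = 0.
Its general solution is
    y(x) = A e^(10x) + B e^(−10x),
with A, B fixed by the endpoint conditions.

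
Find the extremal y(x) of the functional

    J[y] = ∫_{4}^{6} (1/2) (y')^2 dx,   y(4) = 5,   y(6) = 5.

The Lagrangian is L = (1/2) (y')^2.
Compute ∂L/∂y = 0, ∂L/∂y' = y'.
The Euler-Lagrange equation d/dx(∂L/∂y') − ∂L/∂y = 0 reduces to
    y'' = 0.
Its general solution is
    y(x) = A x + B,
with A, B fixed by the endpoint conditions.
Applying the endpoint conditions y(4) = 5 and y(6) = 5: solve A·4 + B = 5 and A·6 + B = 5. Subtracting gives A(6 − 4) = 5 − 5, so A = 0, and B = 5 − A·4 = 5. Therefore
    y(x) = 5.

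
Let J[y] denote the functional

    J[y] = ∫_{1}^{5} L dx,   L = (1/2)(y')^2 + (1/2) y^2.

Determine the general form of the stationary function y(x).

The Lagrangian is L = (1/2)(y')^2 + (1/2) y^2.
∂L/∂y = y.
∂L/∂y' = y'.
The Euler-Lagrange equation d/dx(∂L/∂y') − ∂L/∂y = 0 becomes:
    y'' - y = 0
General solution: y(x) = A e^x + B e^(-x), where A and B are arbitrary constants fixed by the endpoint conditions.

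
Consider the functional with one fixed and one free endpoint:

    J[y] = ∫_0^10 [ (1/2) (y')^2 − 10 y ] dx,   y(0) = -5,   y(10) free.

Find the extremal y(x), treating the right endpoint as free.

The Lagrangian L = (1/2) (y')^2 − 10 y gives
    ∂L/∂y = −10,   ∂L/∂y' = y'.
Euler-Lagrange: d/dx(y') − (−10) = 0, i.e. y'' + 10 = 0, so
    y(x) = −(10/2) x^2 + C1 x + C2.
Fixed left endpoint y(0) = -5 ⇒ C2 = -5.
The right endpoint x = 10 is free, so the natural (transversality) condition is ∂L/∂y' |_{x=10} = 0, i.e. y'(10) = 0.
Compute y'(x) = −10 x + C1, so y'(10) = −100 + C1 = 0 ⇒ C1 = 100.
Therefore the extremal is
    y(x) = −5 x^2 + 100 x − 5.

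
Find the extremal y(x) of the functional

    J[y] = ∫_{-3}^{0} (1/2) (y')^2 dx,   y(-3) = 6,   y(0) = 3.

The Lagrangian is L = (1/2) (y')^2.
Compute ∂L/∂y = 0, ∂L/∂y' = y'.
The Euler-Lagrange equation d/dx(∂L/∂y') − ∂L/∂y = 0 reduces to
    y'' = 0.
Its general solution is
    y(x) = A x + B,
with A, B fixed by the endpoint conditions.
Applying the endpoint conditions y(-3) = 6 and y(0) = 3: solve A·-3 + B = 6 and A·0 + B = 3. Subtracting gives A(0 − -3) = 3 − 6, so A = -1, and B = 6 − A·-3 = 3. Therefore
    y(x) = -x + 3.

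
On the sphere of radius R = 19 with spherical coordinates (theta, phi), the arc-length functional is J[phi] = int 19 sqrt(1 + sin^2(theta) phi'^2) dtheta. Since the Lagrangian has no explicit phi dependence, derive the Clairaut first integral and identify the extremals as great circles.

On the sphere of radius R = 19 with spherical coordinates (θ, φ), the induced metric is
    ds^2 = 361(dθ^2 + sin^2(θ) dφ^2).
Parameterise by θ; the arc-length functional is
    J[φ] = ∫ 19 sqrt(1 + sin^2(θ) (dφ/dθ)^2) dθ,
so L = 19 sqrt(1 + sin^2(θ) φ'^2). Compute
    ∂L/∂φ = 0  (L has no explicit φ dependence),
    ∂L/∂φ' = 19 sin^2(θ) φ' / sqrt(1 + sin^2(θ) φ'^2).
Since ∂L/∂φ = 0, the Euler-Lagrange equation
    d/dθ(∂L/∂φ') − ∂L/∂φ = 0
reduces to d/dθ(∂L/∂φ') = 0, i.e. the momentum conjugate to φ is conserved:
    19 sin^2(θ) φ' / sqrt(1 + sin^2(θ) φ'^2) = C.
The overall factor of 19 is constant, so dividing through gives Clairaut's relation sin^2(θ) φ' / sqrt(1 + sin^2(θ) φ'^2) = C' (with C' = C/19). Solving for φ' and integrating gives the great-circle family
    cot(θ) = A cos(φ − φ_0),
i.e. the intersection of the sphere with a plane through the origin. The two constants A and φ_0 (equivalently C and one phase) are fixed by the two endpoint conditions.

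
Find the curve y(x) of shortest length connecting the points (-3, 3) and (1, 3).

Arc-length functional: J[y] = ∫ sqrt(1 + (y')^2) dx.
Lagrangian L = sqrt(1 + (y')^2) has no explicit y dependence, so ∂L/∂y = 0 and the Euler-Lagrange equation gives
    d/dx( y' / sqrt(1 + (y')^2) ) = 0  ⇒  y' / sqrt(1 + (y')^2) = const.
Hence y' is constant, so y(x) is affine.
Fitting the endpoints (-3, 3) and (1, 3):
    slope m = (3 − 3) / (1 − (-3)) = 0,
    intercept c = 3 − m·(-3) = 3.
Extremal: y(x) = 3.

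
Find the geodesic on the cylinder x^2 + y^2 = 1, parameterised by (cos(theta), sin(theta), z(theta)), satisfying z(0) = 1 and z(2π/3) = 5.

Parameterise the cylinder of radius R = 1 as
    r(θ) = (cos θ, sin θ, z(θ)).
The arc-length element is
    ds = sqrt(1 + (dz/dθ)^2) dθ,
so the Lagrangian is L = sqrt(1 + z'^2).
L depends on z' only, not on z or θ, so ∂L/∂z = 0 and
    ∂L/∂z' = z' / sqrt(1 + z'^2).
The Euler-Lagrange equation gives
    d/dθ( z' / sqrt(1 + z'^2) ) = 0,
so z' is constant. Integrating once:
    z(θ) = a θ + b,
a helix on the cylinder (a straight line when the cylinder is unrolled). The constants a, b are determined by the endpoint conditions.
With endpoint conditions z(0) = 1 and z(2π/3) = 5: from z(0) = b we get b = 1, and a·2π/3 + 1 = 5 gives a = 6/π, so
    z(θ) = (6/π) θ + 1.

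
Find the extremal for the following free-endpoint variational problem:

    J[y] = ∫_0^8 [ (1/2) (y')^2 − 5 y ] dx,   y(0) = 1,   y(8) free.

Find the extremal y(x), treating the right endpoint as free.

The Lagrangian L = (1/2) (y')^2 − 5 y gives
    ∂L/∂y = −5,   ∂L/∂y' = y'.
Euler-Lagrange: d/dx(y') − (−5) = 0, i.e. y'' + 5 = 0, so
    y(x) = −(5/2) x^2 + C1 x + C2.
Fixed left endpoint y(0) = 1 ⇒ C2 = 1.
The right endpoint x = 8 is free, so the natural (transversality) condition is ∂L/∂y' |_{x=8} = 0, i.e. y'(8) = 0.
Compute y'(x) = −5 x + C1, so y'(8) = −40 + C1 = 0 ⇒ C1 = 40.
Therefore the extremal is
    y(x) = −(5/2) x^2 + 40 x + 1.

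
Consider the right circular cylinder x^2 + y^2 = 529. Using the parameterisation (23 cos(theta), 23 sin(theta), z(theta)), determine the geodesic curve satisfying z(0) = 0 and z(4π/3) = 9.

Parameterise the cylinder of radius R = 23 as
    r(θ) = (23 cos θ, 23 sin θ, z(θ)).
The arc-length element is
    ds = sqrt(529 + (dz/dθ)^2) dθ,
so the Lagrangian is L = sqrt(529 + z'^2).
L depends on z' only, not on z or θ, so ∂L/∂z = 0 and
    ∂L/∂z' = z' / sqrt(529 + z'^2).
The Euler-Lagrange equation gives
    d/dθ( z' / sqrt(529 + z'^2) ) = 0,
so z' is constant. Integrating once:
    z(θ) = a θ + b,
a helix on the cylinder (a straight line when the cylinder is unrolled). The constants a, b are determined by the endpoint conditions.
With endpoint conditions z(0) = 0 and z(4π/3) = 9: from z(0) = b we get b = 0, and a·4π/3 + 0 = 9 gives a = 27/(4π), so
    z(θ) = (27/(4π)) θ.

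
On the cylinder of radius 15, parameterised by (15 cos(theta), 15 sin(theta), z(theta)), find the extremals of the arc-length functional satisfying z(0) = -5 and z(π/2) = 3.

Parameterise the cylinder of radius R = 15 as
    r(θ) = (15 cos θ, 15 sin θ, z(θ)).
The arc-length element is
    ds = sqrt(225 + (dz/dθ)^2) dθ,
so the Lagrangian is L = sqrt(225 + z'^2).
L depends on z' only, not on z or θ, so ∂L/∂z = 0 and
    ∂L/∂z' = z' / sqrt(225 + z'^2).
The Euler-Lagrange equation gives
    d/dθ( z' / sqrt(225 + z'^2) ) = 0,
so z' is constant. Integrating once:
    z(θ) = a θ + b,
a helix on the cylinder (a straight line when the cylinder is unrolled). The constants a, b are determined by the endpoint conditions.
With endpoint conditions z(0) = -5 and z(π/2) = 3: from z(0) = b we get b = -5, and a·π/2 + -5 = 3 gives a = 16/π, so
    z(θ) = (16/π) θ − 5.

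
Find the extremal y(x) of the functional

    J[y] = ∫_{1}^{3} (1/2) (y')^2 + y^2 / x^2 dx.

The Lagrangian is L = (1/2) (y')^2 + y^2 / x^2.
Compute ∂L/∂y = 2y/x^2, ∂L/∂y' = y'.
The Euler-Lagrange equation d/dx(∂L/∂y') − ∂L/∂y = 0 reduces to
    y'' − 2/x^2 · y = 0  (x > 0).
Its general solution is
    y(x) = A x^2 + B / x,
with A, B fixed by the endpoint conditions.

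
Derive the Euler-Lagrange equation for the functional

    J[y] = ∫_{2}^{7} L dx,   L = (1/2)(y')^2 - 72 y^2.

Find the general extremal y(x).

The Lagrangian is L = (1/2)(y')^2 - 72 y^2.
∂L/∂y = -144y.
∂L/∂y' = y'.
The Euler-Lagrange equation d/dx(∂L/∂y') − ∂L/∂y = 0 becomes:
    y'' + 144 y = 0
General solution: y(x) = A sin(12x) + B cos(12x), where A and B are arbitrary constants fixed by the endpoint conditions.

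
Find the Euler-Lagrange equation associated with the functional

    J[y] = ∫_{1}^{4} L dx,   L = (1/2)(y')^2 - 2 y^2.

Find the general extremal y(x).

The Lagrangian is L = (1/2)(y')^2 - 2 y^2.
∂L/∂y = -4y.
∂L/∂y' = y'.
The Euler-Lagrange equation d/dx(∂L/∂y') − ∂L/∂y = 0 becomes:
    y'' + 4 y = 0
General solution: y(x) = A sin(2x) + B cos(2x), where A and B are arbitrary constants fixed by the endpoint conditions.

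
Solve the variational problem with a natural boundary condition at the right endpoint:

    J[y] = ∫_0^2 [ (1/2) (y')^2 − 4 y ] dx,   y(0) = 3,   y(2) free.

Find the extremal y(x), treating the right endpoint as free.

The Lagrangian L = (1/2) (y')^2 − 4 y gives
    ∂L/∂y = −4,   ∂L/∂y' = y'.
Euler-Lagrange: d/dx(y') − (−4) = 0, i.e. y'' + 4 = 0, so
    y(x) = −(4/2) x^2 + C1 x + C2.
Fixed left endpoint y(0) = 3 ⇒ C2 = 3.
The right endpoint x = 2 is free, so the natural (transversality) condition is ∂L/∂y' |_{x=2} = 0, i.e. y'(2) = 0.
Compute y'(x) = −4 x + C1, so y'(2) = −8 + C1 = 0 ⇒ C1 = 8.
Therefore the extremal is
    y(x) = −2 x^2 + 8 x + 3.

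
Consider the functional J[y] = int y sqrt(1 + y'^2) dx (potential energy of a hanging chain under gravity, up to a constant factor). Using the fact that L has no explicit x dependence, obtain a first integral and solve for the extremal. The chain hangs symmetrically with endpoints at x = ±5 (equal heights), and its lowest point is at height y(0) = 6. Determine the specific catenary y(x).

The Lagrangian L(y, y') = y sqrt(1 + y'^2) has no explicit x dependence, so the Beltrami identity applies:
    L − y' ∂L/∂y' = C.
Compute ∂L/∂y' = y · y' / sqrt(1 + y'^2). Then
    L − y' ∂L/∂y'
    = y sqrt(1 + y'^2) − y · y'^2 / sqrt(1 + y'^2)
    = y (1 + y'^2 − y'^2) / sqrt(1 + y'^2)
    = y / sqrt(1 + y'^2) = C.
Squaring gives y^2 = C^2 (1 + y'^2), i.e.
    y'^2 = y^2 / C^2 − 1.
Separating variables,
    dy / sqrt(y^2 − C^2) = dx / C,
and integrating gives arccosh(y / C) = (x − a)/C, so
    y(x) = C cosh((x − a)/C),
the catenary. The constants C and a are fixed by the two endpoint conditions (and, for the hanging-chain problem, the length constraint selects C).
Now fit the given data. The endpoints x = ±5 are symmetric at equal height, so the catenary is even about its minimum: a = 0 and y(x) = C cosh(x/C). The lowest point is y(0) = C cosh(0) = C, and we are told y(0) = 6, so C = 6. Therefore
    y(x) = 6 cosh(x/6),
and at the endpoints
    y(±5) = 6 cosh(5/6).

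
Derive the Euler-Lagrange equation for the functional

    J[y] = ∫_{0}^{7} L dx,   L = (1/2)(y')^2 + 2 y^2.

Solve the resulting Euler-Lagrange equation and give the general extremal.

The Lagrangian is L = (1/2)(y')^2 + 2 y^2.
∂L/∂y = 4y.
∂L/∂y' = y'.
The Euler-Lagrange equation d/dx(∂L/∂y') − ∂L/∂y = 0 becomes:
    y'' - 4 y = 0
General solution: y(x) = A e^(2x) + B e^(-2x), where A and B are arbitrary constants fixed by the endpoint conditions.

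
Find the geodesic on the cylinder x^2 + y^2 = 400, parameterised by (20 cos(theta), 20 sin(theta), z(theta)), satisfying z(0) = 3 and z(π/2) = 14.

Parameterise the cylinder of radius R = 20 as
    r(θ) = (20 cos θ, 20 sin θ, z(θ)).
The arc-length element is
    ds = sqrt(400 + (dz/dθ)^2) dθ,
so the Lagrangian is L = sqrt(400 + z'^2).
L depends on z' only, not on z or θ, so ∂L/∂z = 0 and
    ∂L/∂z' = z' / sqrt(400 + z'^2).
The Euler-Lagrange equation gives
    d/dθ( z' / sqrt(400 + z'^2) ) = 0,
so z' is constant. Integrating once:
    z(θ) = a θ + b,
a helix on the cylinder (a straight line when the cylinder is unrolled). The constants a, b are determined by the endpoint conditions.
With endpoint conditions z(0) = 3 and z(π/2) = 14: from z(0) = b we get b = 3, and a·π/2 + 3 = 14 gives a = 22/π, so
    z(θ) = (22/π) θ + 3.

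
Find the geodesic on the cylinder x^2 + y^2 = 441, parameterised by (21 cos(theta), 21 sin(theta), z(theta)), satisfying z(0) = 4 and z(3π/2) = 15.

Parameterise the cylinder of radius R = 21 as
    r(θ) = (21 cos θ, 21 sin θ, z(θ)).
The arc-length element is
    ds = sqrt(441 + (dz/dθ)^2) dθ,
so the Lagrangian is L = sqrt(441 + z'^2).
L depends on z' only, not on z or θ, so ∂L/∂z = 0 and
    ∂L/∂z' = z' / sqrt(441 + z'^2).
The Euler-Lagrange equation gives
    d/dθ( z' / sqrt(441 + z'^2) ) = 0,
so z' is constant. Integrating once:
    z(θ) = a θ + b,
a helix on the cylinder (a straight line when the cylinder is unrolled). The constants a, b are determined by the endpoint conditions.
With endpoint conditions z(0) = 4 and z(3π/2) = 15: from z(0) = b we get b = 4, and a·3π/2 + 4 = 15 gives a = 22/(3π), so
    z(θ) = (22/(3π)) θ + 4.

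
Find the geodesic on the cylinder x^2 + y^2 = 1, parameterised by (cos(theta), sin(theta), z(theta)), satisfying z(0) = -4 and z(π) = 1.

Parameterise the cylinder of radius R = 1 as
    r(θ) = (cos θ, sin θ, z(θ)).
The arc-length element is
    ds = sqrt(1 + (dz/dθ)^2) dθ,
so the Lagrangian is L = sqrt(1 + z'^2).
L depends on z' only, not on z or θ, so ∂L/∂z = 0 and
    ∂L/∂z' = z' / sqrt(1 + z'^2).
The Euler-Lagrange equation gives
    d/dθ( z' / sqrt(1 + z'^2) ) = 0,
so z' is constant. Integrating once:
    z(θ) = a θ + b,
a helix on the cylinder (a straight line when the cylinder is unrolled). The constants a, b are determined by the endpoint conditions.
With endpoint conditions z(0) = -4 and z(π) = 1: from z(0) = b we get b = -4, and a·π + -4 = 1 gives a = 5/π, so
    z(θ) = (5/π) θ − 4.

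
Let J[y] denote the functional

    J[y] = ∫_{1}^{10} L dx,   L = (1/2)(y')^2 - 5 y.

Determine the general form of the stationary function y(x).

The Lagrangian is L = (1/2)(y')^2 - 5 y.
∂L/∂y = -5.
∂L/∂y' = y'.
The Euler-Lagrange equation d/dx(∂L/∂y') − ∂L/∂y = 0 becomes:
    y'' + 5 = 0
General solution: y(x) = -(5/2) x^2 + A x + B, where A and B are arbitrary constants fixed by the endpoint conditions.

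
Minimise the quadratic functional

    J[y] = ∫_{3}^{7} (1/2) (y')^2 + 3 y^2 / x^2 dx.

The Lagrangian is L = (1/2) (y')^2 + 3 y^2 / x^2.
Compute ∂L/∂y = 6y/x^2, ∂L/∂y' = y'.
The Euler-Lagrange equation d/dx(∂L/∂y') − ∂L/∂y = 0 reduces to
    y'' − 6/x^2 · y = 0  (x > 0).
Its general solution is
    y(x) = A x^3 + B x^(-2),
with A, B fixed by the endpoint conditions.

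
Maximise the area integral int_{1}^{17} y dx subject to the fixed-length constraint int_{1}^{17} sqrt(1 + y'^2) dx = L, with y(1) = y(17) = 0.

Set up the augmented Lagrangian using a multiplier λ for the length constraint:
    F(y, y') = y − λ sqrt(1 + y'^2).
F has no explicit x dependence, so the Beltrami identity yields a first integral
    F − y' ∂F/∂y' = C.
Compute ∂F/∂y' = −λ y' / sqrt(1 + y'^2). Then
    y − λ sqrt(1 + y'^2) + λ y'^2 / sqrt(1 + y'^2) = C
    ⇒  y − λ / sqrt(1 + y'^2) = C.
Solving for y' and integrating gives
    (x − a)^2 + (y − b)^2 = λ^2,
a circular arc of radius λ. The constants a, b are determined by the endpoint conditions y(1) = y(17) = 0, and λ is fixed implicitly by the length constraint
    ∫_{1}^{17} sqrt(1 + y'^2) dx = L.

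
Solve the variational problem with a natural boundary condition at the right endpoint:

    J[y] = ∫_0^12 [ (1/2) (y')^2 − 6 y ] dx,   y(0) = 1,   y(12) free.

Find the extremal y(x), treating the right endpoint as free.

The Lagrangian L = (1/2) (y')^2 − 6 y gives
    ∂L/∂y = −6,   ∂L/∂y' = y'.
Euler-Lagrange: d/dx(y') − (−6) = 0, i.e. y'' + 6 = 0, so
    y(x) = −(6/2) x^2 + C1 x + C2.
Fixed left endpoint y(0) = 1 ⇒ C2 = 1.
The right endpoint x = 12 is free, so the natural (transversality) condition is ∂L/∂y' |_{x=12} = 0, i.e. y'(12) = 0.
Compute y'(x) = −6 x + C1, so y'(12) = −72 + C1 = 0 ⇒ C1 = 72.
Therefore the extremal is
    y(x) = −3 x^2 + 72 x + 1.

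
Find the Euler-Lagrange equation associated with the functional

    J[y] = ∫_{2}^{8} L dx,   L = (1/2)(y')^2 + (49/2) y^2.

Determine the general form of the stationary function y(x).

The Lagrangian is L = (1/2)(y')^2 + (49/2) y^2.
∂L/∂y = 49y.
∂L/∂y' = y'.
The Euler-Lagrange equation d/dx(∂L/∂y') − ∂L/∂y = 0 becomes:
    y'' - 49 y = 0
General solution: y(x) = A e^(7x) + B e^(-7x), where A and B are arbitrary constants fixed by the endpoint conditions.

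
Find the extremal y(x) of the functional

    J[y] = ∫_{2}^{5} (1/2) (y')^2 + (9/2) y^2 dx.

The Lagrangian is L = (1/2) (y')^2 + (9/2) y^2.
Compute ∂L/∂y = 9y, ∂L/∂y' = y'.
The Euler-Lagrange equation d/dx(∂L/∂y') − ∂L/∂y = 0 reduces to
    y'' − 9 y = 0.
Its general solution is
    y(x) = A e^(3x) + B e^(−3x),
with A, B fixed by the endpoint conditions.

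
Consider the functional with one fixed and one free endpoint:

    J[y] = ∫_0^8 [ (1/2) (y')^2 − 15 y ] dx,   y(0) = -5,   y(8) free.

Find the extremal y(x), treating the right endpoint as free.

The Lagrangian L = (1/2) (y')^2 − 15 y gives
    ∂L/∂y = −15,   ∂L/∂y' = y'.
Euler-Lagrange: d/dx(y') − (−15) = 0, i.e. y'' + 15 = 0, so
    y(x) = −(15/2) x^2 + C1 x + C2.
Fixed left endpoint y(0) = -5 ⇒ C2 = -5.
The right endpoint x = 8 is free, so the natural (transversality) condition is ∂L/∂y' |_{x=8} = 0, i.e. y'(8) = 0.
Compute y'(x) = −15 x + C1, so y'(8) = −120 + C1 = 0 ⇒ C1 = 120.
Therefore the extremal is
    y(x) = −(15/2) x^2 + 120 x − 5.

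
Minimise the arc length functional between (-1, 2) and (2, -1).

Arc-length functional: J[y] = ∫ sqrt(1 + (y')^2) dx.
Lagrangian L = sqrt(1 + (y')^2) has no explicit y dependence, so ∂L/∂y = 0 and the Euler-Lagrange equation gives
    d/dx( y' / sqrt(1 + (y')^2) ) = 0  ⇒  y' / sqrt(1 + (y')^2) = const.
Hence y' is constant, so y(x) is affine.
Fitting the endpoints (-1, 2) and (2, -1):
    slope m = ((-1) − 2) / (2 − (-1)) = -1,
    intercept c = 2 − m·(-1) = 1.
Extremal: y(x) = -x + 1.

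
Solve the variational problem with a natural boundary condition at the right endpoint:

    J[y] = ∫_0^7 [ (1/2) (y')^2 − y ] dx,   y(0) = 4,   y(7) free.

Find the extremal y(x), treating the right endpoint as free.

The Lagrangian L = (1/2) (y')^2 − y gives
    ∂L/∂y = −1,   ∂L/∂y' = y'.
Euler-Lagrange: d/dx(y') − (−1) = 0, i.e. y'' + 1 = 0, so
    y(x) = −(1/2) x^2 + C1 x + C2.
Fixed left endpoint y(0) = 4 ⇒ C2 = 4.
The right endpoint x = 7 is free, so the natural (transversality) condition is ∂L/∂y' |_{x=7} = 0, i.e. y'(7) = 0.
Compute y'(x) = −1 x + C1, so y'(7) = −7 + C1 = 0 ⇒ C1 = 7.
Therefore the extremal is
    y(x) = −x^2/2 + 7 x + 4.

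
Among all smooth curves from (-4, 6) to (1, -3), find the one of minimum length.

Arc-length functional: J[y] = ∫ sqrt(1 + (y')^2) dx.
Lagrangian L = sqrt(1 + (y')^2) has no explicit y dependence, so ∂L/∂y = 0 and the Euler-Lagrange equation gives
    d/dx( y' / sqrt(1 + (y')^2) ) = 0  ⇒  y' / sqrt(1 + (y')^2) = const.
Hence y' is constant, so y(x) is affine.
Fitting the endpoints (-4, 6) and (1, -3):
    slope m = ((-3) − 6) / (1 − (-4)) = -9/5,
    intercept c = 6 − m·(-4) = -6/5.
Extremal: y(x) = (-9/5) x - 6/5.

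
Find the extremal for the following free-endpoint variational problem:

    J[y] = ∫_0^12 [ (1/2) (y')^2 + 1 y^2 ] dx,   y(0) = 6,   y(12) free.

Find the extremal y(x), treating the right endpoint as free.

The Lagrangian L = (1/2) (y')^2 + 1 y^2 gives
    ∂L/∂y = 2 y,   ∂L/∂y' = y'.
Euler-Lagrange: y'' − 2 y = 0.
With k = sqrt(2), the general solution is
    y(x) = A cosh(sqrt(2) x) + B sinh(sqrt(2) x).
Fixed left endpoint y(0) = 6 ⇒ A = 6.
The right endpoint x = 12 is free, so the natural (transversality) condition is ∂L/∂y' |_{x=12} = 0, i.e. y'(12) = 0.
Compute y'(x) = A k sinh(k x) + B k cosh(k x), so
    y'(12) = A k sinh(k·12) + B k cosh(k·12) = 0
    ⇒ B = −A tanh(k·12) = − 6 tanh(sqrt(2)·12).
Therefore the extremal is
    y(x) = 6 cosh(sqrt(2) x) − 6 tanh(sqrt(2)·12) sinh(sqrt(2) x).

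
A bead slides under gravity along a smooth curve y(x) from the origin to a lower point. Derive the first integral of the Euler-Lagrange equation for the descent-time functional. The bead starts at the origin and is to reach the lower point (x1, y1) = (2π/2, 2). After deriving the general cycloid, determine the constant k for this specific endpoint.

The Lagrangian L = sqrt((1 + y'^2) / y) has no explicit x dependence, so the Beltrami identity applies:
    L − y' ∂L/∂y' = C.
Compute ∂L/∂y' = y' / sqrt(y (1 + y'^2)).
Substitute:
    sqrt((1 + y'^2)/y) − y'·y' / sqrt(y (1 + y'^2))
    = (1 + y'^2) / sqrt(y (1 + y'^2)) − y'^2 / sqrt(y (1 + y'^2))
    = 1 / sqrt(y (1 + y'^2)) = C.
Squaring and rearranging gives the first integral
    y (1 + y'^2) = 1/C^2 =: k   (constant).
Solving this first-order ODE by the substitution
    y = (k/2)(1 − cos θ)
yields the cycloid parameterisation
    x(θ) = (k/2)(θ − sin θ),   y(θ) = (k/2)(1 − cos θ).
The constant k is fixed by the endpoint condition.
Now fit the given lower endpoint (x1, y1) = (2π/2, 2). At the bottom of the first arch (θ = π), the parametric equations give
    y(π) = (k/2)(1 − cos π) = k,
    x(π) = (k/2)(π − sin π) = kπ/2.
Matching y(π) = 2 gives k = 2, consistent with x(π) = 2π/2. Therefore the specific cycloid is
    x(θ) = (2/2)(θ − sin θ),   y(θ) = (2/2)(1 − cos θ).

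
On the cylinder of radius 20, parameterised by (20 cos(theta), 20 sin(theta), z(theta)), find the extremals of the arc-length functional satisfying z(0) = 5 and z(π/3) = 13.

Parameterise the cylinder of radius R = 20 as
    r(θ) = (20 cos θ, 20 sin θ, z(θ)).
The arc-length element is
    ds = sqrt(400 + (dz/dθ)^2) dθ,
so the Lagrangian is L = sqrt(400 + z'^2).
L depends on z' only, not on z or θ, so ∂L/∂z = 0 and
    ∂L/∂z' = z' / sqrt(400 + z'^2).
The Euler-Lagrange equation gives
    d/dθ( z' / sqrt(400 + z'^2) ) = 0,
so z' is constant. Integrating once:
    z(θ) = a θ + b,
a helix on the cylinder (a straight line when the cylinder is unrolled). The constants a, b are determined by the endpoint conditions.
With endpoint conditions z(0) = 5 and z(π/3) = 13: from z(0) = b we get b = 5, and a·π/3 + 5 = 13 gives a = 24/π, so
    z(θ) = (24/π) θ + 5.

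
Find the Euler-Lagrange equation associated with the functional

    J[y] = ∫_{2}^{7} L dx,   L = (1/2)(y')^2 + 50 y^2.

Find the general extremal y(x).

The Lagrangian is L = (1/2)(y')^2 + 50 y^2.
∂L/∂y = 100y.
∂L/∂y' = y'.
The Euler-Lagrange equation d/dx(∂L/∂y') − ∂L/∂y = 0 becomes:
    y'' - 100 y = 0
General solution: y(x) = A e^(10x) + B e^(-10x), where A and B are arbitrary constants fixed by the endpoint conditions.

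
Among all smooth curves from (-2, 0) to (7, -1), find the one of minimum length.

Arc-length functional: J[y] = ∫ sqrt(1 + (y')^2) dx.
Lagrangian L = sqrt(1 + (y')^2) has no explicit y dependence, so ∂L/∂y = 0 and the Euler-Lagrange equation gives
    d/dx( y' / sqrt(1 + (y')^2) ) = 0  ⇒  y' / sqrt(1 + (y')^2) = const.
Hence y' is constant, so y(x) is affine.
Fitting the endpoints (-2, 0) and (7, -1):
    slope m = ((-1) − 0) / (7 − (-2)) = -1/9,
    intercept c = 0 − m·(-2) = -2/9.
Extremal: y(x) = (-1/9) x - 2/9.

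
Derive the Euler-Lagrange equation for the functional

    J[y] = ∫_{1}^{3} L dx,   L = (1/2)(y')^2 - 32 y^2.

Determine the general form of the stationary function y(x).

The Lagrangian is L = (1/2)(y')^2 - 32 y^2.
∂L/∂y = -64y.
∂L/∂y' = y'.
The Euler-Lagrange equation d/dx(∂L/∂y') − ∂L/∂y = 0 becomes:
    y'' + 64 y = 0
General solution: y(x) = A sin(8x) + B cos(8x), where A and B are arbitrary constants fixed by the endpoint conditions.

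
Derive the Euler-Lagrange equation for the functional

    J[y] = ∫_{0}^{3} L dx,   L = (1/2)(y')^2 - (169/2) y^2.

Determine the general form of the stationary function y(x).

The Lagrangian is L = (1/2)(y')^2 - (169/2) y^2.
∂L/∂y = -169y.
∂L/∂y' = y'.
The Euler-Lagrange equation d/dx(∂L/∂y') − ∂L/∂y = 0 becomes:
    y'' + 169 y = 0
General solution: y(x) = A sin(13x) + B cos(13x), where A and B are arbitrary constants fixed by the endpoint conditions.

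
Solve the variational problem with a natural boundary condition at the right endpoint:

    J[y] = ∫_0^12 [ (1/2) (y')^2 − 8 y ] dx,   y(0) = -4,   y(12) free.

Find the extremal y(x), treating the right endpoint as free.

The Lagrangian L = (1/2) (y')^2 − 8 y gives
    ∂L/∂y = −8,   ∂L/∂y' = y'.
Euler-Lagrange: d/dx(y') − (−8) = 0, i.e. y'' + 8 = 0, so
    y(x) = −(8/2) x^2 + C1 x + C2.
Fixed left endpoint y(0) = -4 ⇒ C2 = -4.
The right endpoint x = 12 is free, so the natural (transversality) condition is ∂L/∂y' |_{x=12} = 0, i.e. y'(12) = 0.
Compute y'(x) = −8 x + C1, so y'(12) = −96 + C1 = 0 ⇒ C1 = 96.
Therefore the extremal is
    y(x) = −4 x^2 + 96 x − 4.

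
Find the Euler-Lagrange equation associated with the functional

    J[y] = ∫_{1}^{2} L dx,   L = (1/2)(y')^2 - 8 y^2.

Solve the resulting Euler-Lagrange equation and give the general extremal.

The Lagrangian is L = (1/2)(y')^2 - 8 y^2.
∂L/∂y = -16y.
∂L/∂y' = y'.
The Euler-Lagrange equation d/dx(∂L/∂y') − ∂L/∂y = 0 becomes:
    y'' + 16 y = 0
General solution: y(x) = A sin(4x) + B cos(4x), where A and B are arbitrary constants fixed by the endpoint conditions.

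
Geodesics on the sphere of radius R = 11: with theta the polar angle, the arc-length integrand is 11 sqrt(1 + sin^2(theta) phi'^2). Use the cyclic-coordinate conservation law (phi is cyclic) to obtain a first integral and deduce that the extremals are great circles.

On the sphere of radius R = 11 with spherical coordinates (θ, φ), the induced metric is
    ds^2 = 121(dθ^2 + sin^2(θ) dφ^2).
Parameterise by θ; the arc-length functional is
    J[φ] = ∫ 11 sqrt(1 + sin^2(θ) (dφ/dθ)^2) dθ,
so L = 11 sqrt(1 + sin^2(θ) φ'^2). Compute
    ∂L/∂φ = 0  (L has no explicit φ dependence),
    ∂L/∂φ' = 11 sin^2(θ) φ' / sqrt(1 + sin^2(θ) φ'^2).
Since ∂L/∂φ = 0, the Euler-Lagrange equation
    d/dθ(∂L/∂φ') − ∂L/∂φ = 0
reduces to d/dθ(∂L/∂φ') = 0, i.e. the momentum conjugate to φ is conserved:
    11 sin^2(θ) φ' / sqrt(1 + sin^2(θ) φ'^2) = C.
The overall factor of 11 is constant, so dividing through gives Clairaut's relation sin^2(θ) φ' / sqrt(1 + sin^2(θ) φ'^2) = C' (with C' = C/11). Solving for φ' and integrating gives the great-circle family
    cot(θ) = A cos(φ − φ_0),
i.e. the intersection of the sphere with a plane through the origin. The two constants A and φ_0 (equivalently C and one phase) are fixed by the two endpoint conditions.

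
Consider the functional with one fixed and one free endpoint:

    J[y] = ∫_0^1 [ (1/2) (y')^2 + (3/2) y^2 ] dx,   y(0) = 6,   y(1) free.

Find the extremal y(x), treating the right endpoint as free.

The Lagrangian L = (1/2) (y')^2 + (3/2) y^2 gives
    ∂L/∂y = 3 y,   ∂L/∂y' = y'.
Euler-Lagrange: y'' − 3 y = 0.
With k = sqrt(3), the general solution is
    y(x) = A cosh(sqrt(3) x) + B sinh(sqrt(3) x).
Fixed left endpoint y(0) = 6 ⇒ A = 6.
The right endpoint x = 1 is free, so the natural (transversality) condition is ∂L/∂y' |_{x=1} = 0, i.e. y'(1) = 0.
Compute y'(x) = A k sinh(k x) + B k cosh(k x), so
    y'(1) = A k sinh(k·1) + B k cosh(k·1) = 0
    ⇒ B = −A tanh(k·1) = − 6 tanh(sqrt(3)·1).
Therefore the extremal is
    y(x) = 6 cosh(sqrt(3) x) − 6 tanh(sqrt(3)·1) sinh(sqrt(3) x).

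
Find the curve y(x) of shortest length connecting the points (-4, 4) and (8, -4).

Arc-length functional: J[y] = ∫ sqrt(1 + (y')^2) dx.
Lagrangian L = sqrt(1 + (y')^2) has no explicit y dependence, so ∂L/∂y = 0 and the Euler-Lagrange equation gives
    d/dx( y' / sqrt(1 + (y')^2) ) = 0  ⇒  y' / sqrt(1 + (y')^2) = const.
Hence y' is constant, so y(x) is affine.
Fitting the endpoints (-4, 4) and (8, -4):
    slope m = ((-4) − 4) / (8 − (-4)) = -2/3,
    intercept c = 4 − m·(-4) = 4/3.
Extremal: y(x) = (-2/3) x + 4/3.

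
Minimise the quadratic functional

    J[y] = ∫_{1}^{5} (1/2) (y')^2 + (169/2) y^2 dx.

The Lagrangian is L = (1/2) (y')^2 + (169/2) y^2.
Compute ∂L/∂y = 169y, ∂L/∂y' = y'.
The Euler-Lagrange equation d/dx(∂L/∂y') − ∂L/∂y = 0 reduces to
    y'' − 169 y = 0.
Its general solution is
    y(x) = A e^(13x) + B e^(−13x),
with A, B fixed by the endpoint conditions.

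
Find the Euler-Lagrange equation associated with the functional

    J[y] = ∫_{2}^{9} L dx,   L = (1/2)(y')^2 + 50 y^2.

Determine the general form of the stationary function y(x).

The Lagrangian is L = (1/2)(y')^2 + 50 y^2.
∂L/∂y = 100y.
∂L/∂y' = y'.
The Euler-Lagrange equation d/dx(∂L/∂y') − ∂L/∂y = 0 becomes:
    y'' - 100 y = 0
General solution: y(x) = A e^(10x) + B e^(-10x), where A and B are arbitrary constants fixed by the endpoint conditions.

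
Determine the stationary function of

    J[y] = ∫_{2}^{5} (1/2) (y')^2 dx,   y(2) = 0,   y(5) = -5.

The Lagrangian is L = (1/2) (y')^2.
Compute ∂L/∂y = 0, ∂L/∂y' = y'.
The Euler-Lagrange equation d/dx(∂L/∂y') − ∂L/∂y = 0 reduces to
    y'' = 0.
Its general solution is
    y(x) = A x + B,
with A, B fixed by the endpoint conditions.
Applying the endpoint conditions y(2) = 0 and y(5) = -5: solve A·2 + B = 0 and A·5 + B = -5. Subtracting gives A(5 − 2) = -5 − 0, so A = -5/3, and B = 0 − A·2 = 10/3. Therefore
    y(x) = (-5/3) x + 10/3.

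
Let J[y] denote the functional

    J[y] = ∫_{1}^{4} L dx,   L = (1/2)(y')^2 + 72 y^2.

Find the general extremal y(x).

The Lagrangian is L = (1/2)(y')^2 + 72 y^2.
∂L/∂y = 144y.
∂L/∂y' = y'.
The Euler-Lagrange equation d/dx(∂L/∂y') − ∂L/∂y = 0 becomes:
    y'' - 144 y = 0
General solution: y(x) = A e^(12x) + B e^(-12x), where A and B are arbitrary constants fixed by the endpoint conditions.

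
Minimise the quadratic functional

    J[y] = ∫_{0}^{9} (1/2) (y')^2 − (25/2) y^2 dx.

The Lagrangian is L = (1/2) (y')^2 − (25/2) y^2.
Compute ∂L/∂y = -25y, ∂L/∂y' = y'.
The Euler-Lagrange equation d/dx(∂L/∂y') − ∂L/∂y = 0 reduces to
    y'' + 25 y = 0.
Its general solution is
    y(x) = A sin(5x) + B cos(5x),
with A, B fixed by the endpoint conditions.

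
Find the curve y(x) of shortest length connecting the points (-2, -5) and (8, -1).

Arc-length functional: J[y] = ∫ sqrt(1 + (y')^2) dx.
Lagrangian L = sqrt(1 + (y')^2) has no explicit y dependence, so ∂L/∂y = 0 and the Euler-Lagrange equation gives
    d/dx( y' / sqrt(1 + (y')^2) ) = 0  ⇒  y' / sqrt(1 + (y')^2) = const.
Hence y' is constant, so y(x) is affine.
Fitting the endpoints (-2, -5) and (8, -1):
    slope m = ((-1) − (-5)) / (8 − (-2)) = 2/5,
    intercept c = (-5) − m·(-2) = -21/5.
Extremal: y(x) = (2/5) x - 21/5.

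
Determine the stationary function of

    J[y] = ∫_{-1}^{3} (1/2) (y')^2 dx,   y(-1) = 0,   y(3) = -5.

The Lagrangian is L = (1/2) (y')^2.
Compute ∂L/∂y = 0, ∂L/∂y' = y'.
The Euler-Lagrange equation d/dx(∂L/∂y') − ∂L/∂y = 0 reduces to
    y'' = 0.
Its general solution is
    y(x) = A x + B,
with A, B fixed by the endpoint conditions.
Applying the endpoint conditions y(-1) = 0 and y(3) = -5: solve A·-1 + B = 0 and A·3 + B = -5. Subtracting gives A(3 − -1) = -5 − 0, so A = -5/4, and B = 0 − A·-1 = -5/4. Therefore
    y(x) = (-5/4) x - 5/4.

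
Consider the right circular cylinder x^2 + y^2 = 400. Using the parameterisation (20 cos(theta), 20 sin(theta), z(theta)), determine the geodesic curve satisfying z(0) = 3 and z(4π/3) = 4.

Parameterise the cylinder of radius R = 20 as
    r(θ) = (20 cos θ, 20 sin θ, z(θ)).
The arc-length element is
    ds = sqrt(400 + (dz/dθ)^2) dθ,
so the Lagrangian is L = sqrt(400 + z'^2).
L depends on z' only, not on z or θ, so ∂L/∂z = 0 and
    ∂L/∂z' = z' / sqrt(400 + z'^2).
The Euler-Lagrange equation gives
    d/dθ( z' / sqrt(400 + z'^2) ) = 0,
so z' is constant. Integrating once:
    z(θ) = a θ + b,
a helix on the cylinder (a straight line when the cylinder is unrolled). The constants a, b are determined by the endpoint conditions.
With endpoint conditions z(0) = 3 and z(4π/3) = 4: from z(0) = b we get b = 3, and a·4π/3 + 3 = 4 gives a = 3/(4π), so
    z(θ) = (3/(4π)) θ + 3.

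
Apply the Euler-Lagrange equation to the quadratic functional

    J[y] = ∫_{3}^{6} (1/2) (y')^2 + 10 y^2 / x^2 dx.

The Lagrangian is L = (1/2) (y')^2 + 10 y^2 / x^2.
Compute ∂L/∂y = 20y/x^2, ∂L/∂y' = y'.
The Euler-Lagrange equation d/dx(∂L/∂y') − ∂L/∂y = 0 reduces to
    y'' − 20/x^2 · y = 0  (x > 0).
Its general solution is
    y(x) = A x^5 + B x^(-4),
with A, B fixed by the endpoint conditions.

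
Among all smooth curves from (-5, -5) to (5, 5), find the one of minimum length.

Arc-length functional: J[y] = ∫ sqrt(1 + (y')^2) dx.
Lagrangian L = sqrt(1 + (y')^2) has no explicit y dependence, so ∂L/∂y = 0 and the Euler-Lagrange equation gives
    d/dx( y' / sqrt(1 + (y')^2) ) = 0  ⇒  y' / sqrt(1 + (y')^2) = const.
Hence y' is constant, so y(x) is affine.
Fitting the endpoints (-5, -5) and (5, 5):
    slope m = (5 − (-5)) / (5 − (-5)) = 1,
    intercept c = (-5) − m·(-5) = 0.
Extremal: y(x) = x.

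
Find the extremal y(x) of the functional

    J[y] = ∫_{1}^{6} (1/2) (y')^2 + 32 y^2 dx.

The Lagrangian is L = (1/2) (y')^2 + 32 y^2.
Compute ∂L/∂y = 64y, ∂L/∂y' = y'.
The Euler-Lagrange equation d/dx(∂L/∂y') − ∂L/∂y = 0 reduces to
    y'' − 64 y = 0.
Its general solution is
    y(x) = A e^(8x) + B e^(−8x),
with A, B fixed by the endpoint conditions.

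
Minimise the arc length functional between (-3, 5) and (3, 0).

Arc-length functional: J[y] = ∫ sqrt(1 + (y')^2) dx.
Lagrangian L = sqrt(1 + (y')^2) has no explicit y dependence, so ∂L/∂y = 0 and the Euler-Lagrange equation gives
    d/dx( y' / sqrt(1 + (y')^2) ) = 0  ⇒  y' / sqrt(1 + (y')^2) = const.
Hence y' is constant, so y(x) is affine.
Fitting the endpoints (-3, 5) and (3, 0):
    slope m = (0 − 5) / (3 − (-3)) = -5/6,
    intercept c = 5 − m·(-3) = 5/2.
Extremal: y(x) = (-5/6) x + 5/2.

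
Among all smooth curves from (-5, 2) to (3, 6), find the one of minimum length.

Arc-length functional: J[y] = ∫ sqrt(1 + (y')^2) dx.
Lagrangian L = sqrt(1 + (y')^2) has no explicit y dependence, so ∂L/∂y = 0 and the Euler-Lagrange equation gives
    d/dx( y' / sqrt(1 + (y')^2) ) = 0  ⇒  y' / sqrt(1 + (y')^2) = const.
Hence y' is constant, so y(x) is affine.
Fitting the endpoints (-5, 2) and (3, 6):
    slope m = (6 − 2) / (3 − (-5)) = 1/2,
    intercept c = 2 − m·(-5) = 9/2.
Extremal: y(x) = (1/2) x + 9/2.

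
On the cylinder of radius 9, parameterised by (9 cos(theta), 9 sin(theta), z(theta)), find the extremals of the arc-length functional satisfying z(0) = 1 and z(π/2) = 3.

Parameterise the cylinder of radius R = 9 as
    r(θ) = (9 cos θ, 9 sin θ, z(θ)).
The arc-length element is
    ds = sqrt(81 + (dz/dθ)^2) dθ,
so the Lagrangian is L = sqrt(81 + z'^2).
L depends on z' only, not on z or θ, so ∂L/∂z = 0 and
    ∂L/∂z' = z' / sqrt(81 + z'^2).
The Euler-Lagrange equation gives
    d/dθ( z' / sqrt(81 + z'^2) ) = 0,
so z' is constant. Integrating once:
    z(θ) = a θ + b,
a helix on the cylinder (a straight line when the cylinder is unrolled). The constants a, b are determined by the endpoint conditions.
With endpoint conditions z(0) = 1 and z(π/2) = 3: from z(0) = b we get b = 1, and a·π/2 + 1 = 3 gives a = 4/π, so
    z(θ) = (4/π) θ + 1.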